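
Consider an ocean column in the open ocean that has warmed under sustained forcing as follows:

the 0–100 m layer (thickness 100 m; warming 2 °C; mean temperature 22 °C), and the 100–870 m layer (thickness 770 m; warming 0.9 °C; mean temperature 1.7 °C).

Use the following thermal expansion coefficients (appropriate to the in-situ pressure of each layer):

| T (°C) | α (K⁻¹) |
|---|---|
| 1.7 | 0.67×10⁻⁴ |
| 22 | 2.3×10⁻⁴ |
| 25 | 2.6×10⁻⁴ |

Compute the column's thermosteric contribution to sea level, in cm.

about 9.24 cm

Layer 1 at 22 °C → α = 2.3×10⁻⁴ K⁻¹
Layer 2 at 1.7 °C → α = 0.67×10⁻⁴ K⁻¹
0–100 m: 2.3×10⁻⁴ × 100 × 2 = 0.04600 m
770 × 0.9 × 0.67×10⁻⁴ = 0.046431 m
Δh = 0.04600 + 0.046431 = 0.092431 m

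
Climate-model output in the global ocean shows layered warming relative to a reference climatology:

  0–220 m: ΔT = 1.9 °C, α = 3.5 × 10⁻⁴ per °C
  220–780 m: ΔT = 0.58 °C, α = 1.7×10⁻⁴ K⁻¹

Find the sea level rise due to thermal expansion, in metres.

3.5×10⁻⁴ × 220 × 1.9 = 0.14630 m
Layer 2: 1.7×10⁻⁴ × 0.58 × 560 = 0.055216 m
Δh = 0.14630 + 0.055216 = 0.201516 m ≈ 0.202 m

Δh ≈ 0.202 m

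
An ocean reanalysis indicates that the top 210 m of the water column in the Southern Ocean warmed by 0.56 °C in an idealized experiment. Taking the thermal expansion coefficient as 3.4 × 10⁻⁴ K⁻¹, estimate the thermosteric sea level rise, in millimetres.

Δh = 40 mm

Δh = αΔT·H = 3.4×10⁻⁴ × 0.56 × 210 = 0.039984 m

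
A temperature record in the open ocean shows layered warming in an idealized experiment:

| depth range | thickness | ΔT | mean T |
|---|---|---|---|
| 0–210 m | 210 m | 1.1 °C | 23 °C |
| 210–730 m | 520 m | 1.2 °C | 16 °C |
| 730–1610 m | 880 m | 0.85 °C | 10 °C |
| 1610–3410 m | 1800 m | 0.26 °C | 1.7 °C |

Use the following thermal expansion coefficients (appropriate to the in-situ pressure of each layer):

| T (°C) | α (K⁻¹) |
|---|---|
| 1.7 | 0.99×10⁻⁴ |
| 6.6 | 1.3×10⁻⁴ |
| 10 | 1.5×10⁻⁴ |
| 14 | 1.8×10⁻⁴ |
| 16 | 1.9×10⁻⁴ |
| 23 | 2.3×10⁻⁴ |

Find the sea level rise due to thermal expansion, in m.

Layer 1 at 23 °C → α = 2.3×10⁻⁴ K⁻¹
Layer 2 at 16 °C → α = 1.9×10⁻⁴ K⁻¹
Layer 3 at 10 °C → α = 1.5×10⁻⁴ K⁻¹
Layer 4 at 1.7 °C → α = 0.99×10⁻⁴ K⁻¹
0–210 m: 1.1 × 210 × 2.3×10⁻⁴ = 0.05313 m
1.9×10⁻⁴ × 1.2 × 520 = 0.11856 m
Layer 3: 0.85 × 1.5×10⁻⁴ × 880 = 0.11220 m
Layer 4: 0.26 × 0.99×10⁻⁴ × 1800 = 0.046332 m
Δh = 0.05313 + 0.11856 + 0.11220 + 0.046332 = 0.330222 m

Δh = 0.33 m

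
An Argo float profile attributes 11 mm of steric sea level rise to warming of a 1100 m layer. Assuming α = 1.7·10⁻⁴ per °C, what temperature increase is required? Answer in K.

about 0.0588 K

ΔT = Δh/(αH) = 0.011 / (1.7×10⁻⁴ × 1100) ≈ 0.05882 K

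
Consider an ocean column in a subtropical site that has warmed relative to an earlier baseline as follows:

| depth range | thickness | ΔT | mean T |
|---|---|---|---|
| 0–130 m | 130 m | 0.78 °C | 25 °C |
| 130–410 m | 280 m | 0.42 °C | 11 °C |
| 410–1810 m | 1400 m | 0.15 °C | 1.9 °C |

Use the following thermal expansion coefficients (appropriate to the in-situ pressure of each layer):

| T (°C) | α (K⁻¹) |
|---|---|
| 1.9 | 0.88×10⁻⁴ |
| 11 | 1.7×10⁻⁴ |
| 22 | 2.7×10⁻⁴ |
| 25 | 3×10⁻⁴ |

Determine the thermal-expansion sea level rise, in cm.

Layer 1 at 25 °C → α = 3×10⁻⁴ K⁻¹
Layer 2 at 11 °C → α = 1.7×10⁻⁴ K⁻¹
Layer 3 at 1.9 °C → α = 0.88×10⁻⁴ K⁻¹
0–130 m: 130 × 3×10⁻⁴ × 0.78 = 0.03042 m
130–410 m: 280 × 1.7×10⁻⁴ × 0.42 = 0.019992 m
410–1810 m: 0.88×10⁻⁴ × 1400 × 0.15 = 0.01848 m
Δh = 0.03042 + 0.019992 + 0.01848 = 0.068892 m

about 6.9 cm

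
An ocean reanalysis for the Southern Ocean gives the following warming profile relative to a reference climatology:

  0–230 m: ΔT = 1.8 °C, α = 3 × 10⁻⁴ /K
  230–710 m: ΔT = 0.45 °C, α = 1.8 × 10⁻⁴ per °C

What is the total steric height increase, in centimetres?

16.3 cm of thermosteric rise

1.8 × 230 × 3×10⁻⁴ = 0.12420 m
Layer 2: 480 × 0.45 × 1.8×10⁻⁴ = 0.03888 m
Δh = 0.12420 + 0.03888 = 0.16308 m ≈ 16.3 cm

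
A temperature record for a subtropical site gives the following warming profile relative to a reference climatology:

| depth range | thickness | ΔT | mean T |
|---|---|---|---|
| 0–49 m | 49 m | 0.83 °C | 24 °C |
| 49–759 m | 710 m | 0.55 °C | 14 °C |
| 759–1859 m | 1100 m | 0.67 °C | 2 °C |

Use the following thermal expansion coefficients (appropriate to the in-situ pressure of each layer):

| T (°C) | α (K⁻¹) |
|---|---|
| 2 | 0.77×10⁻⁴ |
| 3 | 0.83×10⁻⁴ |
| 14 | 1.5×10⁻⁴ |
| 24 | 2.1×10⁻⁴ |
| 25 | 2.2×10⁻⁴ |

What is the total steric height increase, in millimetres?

Δh ≈ 120 mm

Layer 1 at 24 °C → α = 2.1×10⁻⁴ K⁻¹
Layer 2 at 14 °C → α = 1.5×10⁻⁴ K⁻¹
Layer 3 at 2 °C → α = 0.77×10⁻⁴ K⁻¹
0.83 × 49 × 2.1×10⁻⁴ = 0.0085407 m
1.5×10⁻⁴ × 710 × 0.55 = 0.058575 m
0.77×10⁻⁴ × 0.67 × 1100 = 0.056749 m
Δh = 0.0085407 + 0.058575 + 0.056749 = 0.1238647 m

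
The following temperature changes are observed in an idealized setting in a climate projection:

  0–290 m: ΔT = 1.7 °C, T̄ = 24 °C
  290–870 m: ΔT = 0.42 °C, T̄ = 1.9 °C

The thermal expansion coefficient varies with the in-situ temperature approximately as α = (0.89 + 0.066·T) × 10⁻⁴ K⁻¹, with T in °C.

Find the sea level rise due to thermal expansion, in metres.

0.15 m

Layer 1: α = (0.89 + 0.066×24)×10⁻⁴ = 2.474×10⁻⁴ K⁻¹
Layer 2: α = (0.89 + 0.066×1.9)×10⁻⁴ = 1.0154×10⁻⁴ K⁻¹
Layer 1: 290 × 2.474×10⁻⁴ × 1.7 = 0.1219682 m
Layer 2: 0.42 × 1.0154×10⁻⁴ × 580 = 0.024735144 m
Δh = 0.1219682 + 0.024735144 = 0.146703344 m ≈ 0.15 m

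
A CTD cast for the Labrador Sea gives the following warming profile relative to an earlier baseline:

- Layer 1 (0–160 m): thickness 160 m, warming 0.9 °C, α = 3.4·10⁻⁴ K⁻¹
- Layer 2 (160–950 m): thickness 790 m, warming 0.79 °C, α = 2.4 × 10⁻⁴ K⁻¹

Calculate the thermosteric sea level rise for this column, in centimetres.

Δh = 20 cm

160 × 3.4×10⁻⁴ × 0.9 = 0.04896 m
2.4×10⁻⁴ × 790 × 0.79 = 0.149784 m
Δh = 0.04896 + 0.149784 = 0.198744 m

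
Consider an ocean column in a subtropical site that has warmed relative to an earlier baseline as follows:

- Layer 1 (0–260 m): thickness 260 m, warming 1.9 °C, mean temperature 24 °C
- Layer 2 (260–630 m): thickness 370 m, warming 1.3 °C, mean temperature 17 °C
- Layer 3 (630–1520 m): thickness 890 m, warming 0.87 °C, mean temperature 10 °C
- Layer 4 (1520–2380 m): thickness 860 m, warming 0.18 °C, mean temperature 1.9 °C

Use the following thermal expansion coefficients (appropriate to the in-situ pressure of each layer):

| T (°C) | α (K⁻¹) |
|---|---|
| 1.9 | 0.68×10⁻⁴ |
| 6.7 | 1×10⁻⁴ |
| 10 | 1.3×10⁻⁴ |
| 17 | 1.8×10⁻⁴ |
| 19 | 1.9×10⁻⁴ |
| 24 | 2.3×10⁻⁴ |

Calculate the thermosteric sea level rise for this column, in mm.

Layer 1 at 24 °C → α = 2.3×10⁻⁴ K⁻¹
Layer 2 at 17 °C → α = 1.8×10⁻⁴ K⁻¹
Layer 3 at 10 °C → α = 1.3×10⁻⁴ K⁻¹
Layer 4 at 1.9 °C → α = 0.68×10⁻⁴ K⁻¹
2.3×10⁻⁴ × 1.9 × 260 = 0.11362 m
260–630 m: 1.3 × 1.8×10⁻⁴ × 370 = 0.08658 m
Layer 3: 1.3×10⁻⁴ × 0.87 × 890 = 0.100659 m
Layer 4: 0.18 × 0.68×10⁻⁴ × 860 = 0.0105264 m
Δh = 0.11362 + 0.08658 + 0.100659 + 0.0105264 = 0.3113854 m

310 mm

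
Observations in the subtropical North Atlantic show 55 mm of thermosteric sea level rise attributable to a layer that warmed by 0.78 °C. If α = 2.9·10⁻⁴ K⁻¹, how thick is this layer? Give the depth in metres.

H ≈ 243 m

H = Δh/(αΔT) = 0.055 / (2.9×10⁻⁴ × 0.78) ≈ 243.1 m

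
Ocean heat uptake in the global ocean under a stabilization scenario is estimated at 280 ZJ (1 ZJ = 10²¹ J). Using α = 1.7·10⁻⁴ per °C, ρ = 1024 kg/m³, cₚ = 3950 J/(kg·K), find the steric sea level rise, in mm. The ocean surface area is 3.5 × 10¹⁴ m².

Per unit area: Q = 280×10²¹ / (3.5×10¹⁴) = 8×10⁸ J/m²
Δh = αQ/(ρcₚ) = 1.7×10⁻⁴ × 8×10⁸ / (1024 × 3950) ≈ 0.033623 m

33.6 mm of thermosteric rise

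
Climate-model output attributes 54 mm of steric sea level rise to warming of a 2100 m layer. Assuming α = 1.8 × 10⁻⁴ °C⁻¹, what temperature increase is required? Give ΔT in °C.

ΔT = Δh/(αH) = 0.054 / (1.8×10⁻⁴ × 2100) ≈ 0.1429 °C

0.143 °C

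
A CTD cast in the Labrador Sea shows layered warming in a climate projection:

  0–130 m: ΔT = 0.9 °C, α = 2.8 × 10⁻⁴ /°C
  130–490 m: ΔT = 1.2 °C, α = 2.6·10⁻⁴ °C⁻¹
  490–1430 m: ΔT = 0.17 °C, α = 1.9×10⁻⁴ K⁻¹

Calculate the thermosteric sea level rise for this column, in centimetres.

Δh = 17.5 cm

Layer 1: 130 × 0.9 × 2.8×10⁻⁴ = 0.03276 m
Layer 2: 2.6×10⁻⁴ × 360 × 1.2 = 0.11232 m
Layer 3: 940 × 1.9×10⁻⁴ × 0.17 = 0.030362 m
Δh = 0.03276 + 0.11232 + 0.030362 = 0.175442 m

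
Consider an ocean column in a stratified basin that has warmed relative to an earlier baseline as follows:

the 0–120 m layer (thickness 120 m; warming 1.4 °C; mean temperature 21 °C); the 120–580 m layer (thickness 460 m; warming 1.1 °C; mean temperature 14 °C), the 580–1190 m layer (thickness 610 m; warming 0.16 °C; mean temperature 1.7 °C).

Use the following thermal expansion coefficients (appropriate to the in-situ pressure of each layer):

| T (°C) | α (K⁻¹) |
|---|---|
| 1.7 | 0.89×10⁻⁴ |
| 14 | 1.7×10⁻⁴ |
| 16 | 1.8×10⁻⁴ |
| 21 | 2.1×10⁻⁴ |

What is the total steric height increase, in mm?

Layer 1 at 21 °C → α = 2.1×10⁻⁴ K⁻¹
Layer 2 at 14 °C → α = 1.7×10⁻⁴ K⁻¹
Layer 3 at 1.7 °C → α = 0.89×10⁻⁴ K⁻¹
0–120 m: 2.1×10⁻⁴ × 120 × 1.4 = 0.03528 m
1.7×10⁻⁴ × 460 × 1.1 = 0.08602 m
610 × 0.16 × 0.89×10⁻⁴ = 0.0086864 m
Δh = 0.03528 + 0.08602 + 0.0086864 = 0.1299864 m

130 mm of thermosteric rise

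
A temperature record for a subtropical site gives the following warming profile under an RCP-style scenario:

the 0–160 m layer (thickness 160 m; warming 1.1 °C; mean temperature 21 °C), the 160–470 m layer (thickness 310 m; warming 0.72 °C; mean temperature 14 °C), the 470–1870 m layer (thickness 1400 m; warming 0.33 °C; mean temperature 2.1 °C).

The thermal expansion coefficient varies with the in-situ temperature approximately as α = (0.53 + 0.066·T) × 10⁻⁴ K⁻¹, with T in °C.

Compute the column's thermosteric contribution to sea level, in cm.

Layer 1: α = (0.53 + 0.066×21)×10⁻⁴ = 1.916×10⁻⁴ K⁻¹
Layer 2: α = (0.53 + 0.066×14)×10⁻⁴ = 1.454×10⁻⁴ K⁻¹
Layer 3: α = (0.53 + 0.066×2.1)×10⁻⁴ = 0.6686×10⁻⁴ K⁻¹
Layer 1: 160 × 1.1 × 1.916×10⁻⁴ = 0.0337216 m
0.72 × 1.454×10⁻⁴ × 310 = 0.03245328 m
470–1870 m: 0.33 × 1400 × 0.6686×10⁻⁴ = 0.03088932 m
Δh = 0.0337216 + 0.03245328 + 0.03088932 = 0.0970642 m ≈ 9.71 cm

9.71 cm of thermosteric rise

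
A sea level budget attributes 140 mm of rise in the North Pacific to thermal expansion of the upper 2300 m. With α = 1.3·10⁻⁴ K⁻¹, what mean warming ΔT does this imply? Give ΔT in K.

ΔT = Δh/(αH) = 0.14 / (1.3×10⁻⁴ × 2300) ≈ 0.4682 K

0.468 K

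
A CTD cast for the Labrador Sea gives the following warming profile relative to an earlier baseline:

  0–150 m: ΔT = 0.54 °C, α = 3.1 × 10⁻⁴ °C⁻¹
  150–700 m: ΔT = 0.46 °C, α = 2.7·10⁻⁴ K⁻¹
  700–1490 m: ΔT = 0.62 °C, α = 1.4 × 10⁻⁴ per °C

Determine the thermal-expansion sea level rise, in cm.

16 cm of thermosteric rise

150 × 3.1×10⁻⁴ × 0.54 = 0.02511 m
2.7×10⁻⁴ × 0.46 × 550 = 0.06831 m
Layer 3: 790 × 1.4×10⁻⁴ × 0.62 = 0.068572 m
Δh = 0.02511 + 0.06831 + 0.068572 = 0.161992 m ≈ 16 cm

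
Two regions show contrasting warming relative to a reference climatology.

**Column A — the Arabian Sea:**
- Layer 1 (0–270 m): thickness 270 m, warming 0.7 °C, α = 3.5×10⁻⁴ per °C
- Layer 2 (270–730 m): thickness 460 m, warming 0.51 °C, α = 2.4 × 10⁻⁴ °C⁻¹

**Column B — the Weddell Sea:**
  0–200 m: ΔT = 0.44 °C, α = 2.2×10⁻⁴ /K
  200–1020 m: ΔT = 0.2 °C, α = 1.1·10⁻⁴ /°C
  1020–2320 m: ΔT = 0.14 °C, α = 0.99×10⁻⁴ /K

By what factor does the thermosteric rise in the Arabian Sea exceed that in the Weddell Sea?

A Layer 1: 0.7 × 3.5×10⁻⁴ × 270 = 0.06615 m
A 270–730 m: 460 × 0.51 × 2.4×10⁻⁴ = 0.056304 m
A total: 0.122454 m
B Layer 1: 2.2×10⁻⁴ × 0.44 × 200 = 0.01936 m
B Layer 2: 820 × 0.2 × 1.1×10⁻⁴ = 0.01804 m
B 1300 × 0.14 × 0.99×10⁻⁴ = 0.018018 m
B total: 0.055418 m
Ratio: 0.122454 / 0.055418 ≈ 2.210

a factor of 2.21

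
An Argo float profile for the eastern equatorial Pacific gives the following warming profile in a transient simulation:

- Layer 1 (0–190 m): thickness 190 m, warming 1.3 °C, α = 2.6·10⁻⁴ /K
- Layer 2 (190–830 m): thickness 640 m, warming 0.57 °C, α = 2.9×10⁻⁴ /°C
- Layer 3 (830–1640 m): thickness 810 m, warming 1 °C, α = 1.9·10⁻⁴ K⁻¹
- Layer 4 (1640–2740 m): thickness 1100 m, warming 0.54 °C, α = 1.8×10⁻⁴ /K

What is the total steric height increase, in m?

0–190 m: 2.6×10⁻⁴ × 190 × 1.3 = 0.06422 m
2.9×10⁻⁴ × 0.57 × 640 = 0.105792 m
830–1640 m: 810 × 1.9×10⁻⁴ × 1 = 0.15390 m
1640–2740 m: 0.54 × 1100 × 1.8×10⁻⁴ = 0.10692 m
Δh = 0.06422 + 0.105792 + 0.15390 + 0.10692 = 0.430832 m ≈ 0.431 m

Δh ≈ 0.431 m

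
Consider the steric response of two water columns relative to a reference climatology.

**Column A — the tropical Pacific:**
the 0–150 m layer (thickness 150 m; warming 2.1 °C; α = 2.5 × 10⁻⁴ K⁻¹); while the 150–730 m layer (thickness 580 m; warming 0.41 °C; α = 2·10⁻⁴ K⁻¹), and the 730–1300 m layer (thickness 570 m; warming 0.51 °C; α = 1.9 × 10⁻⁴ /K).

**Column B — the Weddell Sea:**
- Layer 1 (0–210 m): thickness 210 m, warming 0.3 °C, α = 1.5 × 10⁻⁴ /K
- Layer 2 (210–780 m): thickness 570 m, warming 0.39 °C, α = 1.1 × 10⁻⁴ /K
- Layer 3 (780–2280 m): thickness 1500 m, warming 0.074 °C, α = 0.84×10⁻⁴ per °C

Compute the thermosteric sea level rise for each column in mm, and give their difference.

A 2.5×10⁻⁴ × 2.1 × 150 = 0.07875 m
A Layer 2: 2×10⁻⁴ × 0.41 × 580 = 0.04756 m
A Layer 3: 570 × 0.51 × 1.9×10⁻⁴ = 0.055233 m
A total: 0.181543 m
B 0.3 × 1.5×10⁻⁴ × 210 = 0.00945 m
B 210–780 m: 570 × 1.1×10⁻⁴ × 0.39 = 0.024453 m
B 1500 × 0.074 × 0.84×10⁻⁴ = 0.009324 m
B total: 0.043227 m
Difference: 0.181543 − 0.043227 = 0.138316 m

Δh_A ≈ 180 mm, Δh_B ≈ 43 mm; difference ≈ 140 mm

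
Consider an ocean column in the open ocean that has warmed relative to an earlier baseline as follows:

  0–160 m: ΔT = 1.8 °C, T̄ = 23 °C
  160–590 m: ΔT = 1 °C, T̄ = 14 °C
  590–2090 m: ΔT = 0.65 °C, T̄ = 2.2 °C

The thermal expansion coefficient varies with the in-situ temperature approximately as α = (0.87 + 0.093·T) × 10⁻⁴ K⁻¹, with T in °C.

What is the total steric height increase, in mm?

Δh = 285 mm

Layer 1: α = (0.87 + 0.093×23)×10⁻⁴ = 3.009×10⁻⁴ K⁻¹
Layer 2: α = (0.87 + 0.093×14)×10⁻⁴ = 2.172×10⁻⁴ K⁻¹
Layer 3: α = (0.87 + 0.093×2.2)×10⁻⁴ = 1.0746×10⁻⁴ K⁻¹
Layer 1: 3.009×10⁻⁴ × 1.8 × 160 = 0.0866592 m
1 × 2.172×10⁻⁴ × 430 = 0.093396 m
Layer 3: 1500 × 1.0746×10⁻⁴ × 0.65 = 0.1047735 m
Δh = 0.0866592 + 0.093396 + 0.1047735 = 0.2848287 m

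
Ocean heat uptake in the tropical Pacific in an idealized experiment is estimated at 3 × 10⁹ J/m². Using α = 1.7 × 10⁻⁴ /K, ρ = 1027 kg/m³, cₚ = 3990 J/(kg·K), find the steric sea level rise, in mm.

Δh = αQ/(ρcₚ) = 1.7×10⁻⁴ × 3×10⁹ / (1027 × 3990) ≈ 0.12446 m

Δh = 120 mm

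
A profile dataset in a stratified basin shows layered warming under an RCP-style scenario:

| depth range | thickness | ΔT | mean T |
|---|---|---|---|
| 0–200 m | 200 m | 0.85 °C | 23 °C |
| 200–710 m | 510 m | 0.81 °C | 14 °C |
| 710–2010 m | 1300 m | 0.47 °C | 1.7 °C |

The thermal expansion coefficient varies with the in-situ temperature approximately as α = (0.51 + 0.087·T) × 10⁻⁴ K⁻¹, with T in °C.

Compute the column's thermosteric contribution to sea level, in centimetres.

Δh = 15.4 cm

Layer 1: α = (0.51 + 0.087×23)×10⁻⁴ = 2.511×10⁻⁴ K⁻¹
Layer 2: α = (0.51 + 0.087×14)×10⁻⁴ = 1.728×10⁻⁴ K⁻¹
Layer 3: α = (0.51 + 0.087×1.7)×10⁻⁴ = 0.6579×10⁻⁴ K⁻¹
Layer 1: 2.511×10⁻⁴ × 0.85 × 200 = 0.042687 m
0.81 × 510 × 1.728×10⁻⁴ = 0.07138368 m
1300 × 0.47 × 0.6579×10⁻⁴ = 0.04019769 m
Δh = 0.042687 + 0.07138368 + 0.04019769 = 0.15426837 m ≈ 15.4 cm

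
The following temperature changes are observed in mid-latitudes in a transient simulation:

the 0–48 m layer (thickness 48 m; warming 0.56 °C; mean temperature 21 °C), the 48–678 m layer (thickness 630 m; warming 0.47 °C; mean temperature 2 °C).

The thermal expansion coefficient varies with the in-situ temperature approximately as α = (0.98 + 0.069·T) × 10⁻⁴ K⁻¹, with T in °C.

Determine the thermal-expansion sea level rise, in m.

Δh ≈ 0.0396 m

Layer 1: α = (0.98 + 0.069×21)×10⁻⁴ = 2.429×10⁻⁴ K⁻¹
Layer 2: α = (0.98 + 0.069×2)×10⁻⁴ = 1.118×10⁻⁴ K⁻¹
Layer 1: 48 × 2.429×10⁻⁴ × 0.56 = 0.006529152 m
48–678 m: 630 × 1.118×10⁻⁴ × 0.47 = 0.03310398 m
Δh = 0.006529152 + 0.03310398 = 0.039633132 m ≈ 0.0396 m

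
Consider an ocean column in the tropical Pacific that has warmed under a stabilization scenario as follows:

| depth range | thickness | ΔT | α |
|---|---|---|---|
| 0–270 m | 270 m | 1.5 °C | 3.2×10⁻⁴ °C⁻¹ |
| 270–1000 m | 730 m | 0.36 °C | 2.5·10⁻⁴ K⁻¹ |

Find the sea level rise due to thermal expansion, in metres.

0–270 m: 3.2×10⁻⁴ × 1.5 × 270 = 0.12960 m
270–1000 m: 730 × 0.36 × 2.5×10⁻⁴ = 0.06570 m
Δh = 0.12960 + 0.06570 = 0.19530 m

0.20 m of thermosteric rise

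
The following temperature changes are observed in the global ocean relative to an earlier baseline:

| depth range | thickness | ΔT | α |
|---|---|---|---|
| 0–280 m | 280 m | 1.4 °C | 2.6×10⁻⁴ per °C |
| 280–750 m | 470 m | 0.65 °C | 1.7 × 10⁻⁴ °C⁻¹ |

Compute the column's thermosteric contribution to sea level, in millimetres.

154 mm

0–280 m: 2.6×10⁻⁴ × 280 × 1.4 = 0.10192 m
0.65 × 470 × 1.7×10⁻⁴ = 0.051935 m
Δh = 0.10192 + 0.051935 = 0.153855 m ≈ 154 mm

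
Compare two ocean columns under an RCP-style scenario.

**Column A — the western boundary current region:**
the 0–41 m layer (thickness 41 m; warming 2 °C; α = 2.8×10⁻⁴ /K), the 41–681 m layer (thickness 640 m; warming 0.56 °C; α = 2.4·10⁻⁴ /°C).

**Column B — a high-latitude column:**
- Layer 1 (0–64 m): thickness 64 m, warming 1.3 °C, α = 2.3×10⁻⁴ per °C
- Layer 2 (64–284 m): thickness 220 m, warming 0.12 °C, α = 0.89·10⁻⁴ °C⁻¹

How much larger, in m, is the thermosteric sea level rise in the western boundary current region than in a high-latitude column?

0.0875 m

A 41 × 2 × 2.8×10⁻⁴ = 0.02296 m
A Layer 2: 2.4×10⁻⁴ × 640 × 0.56 = 0.086016 m
A total: 0.108976 m
B 0–64 m: 1.3 × 64 × 2.3×10⁻⁴ = 0.019136 m
B 64–284 m: 0.89×10⁻⁴ × 220 × 0.12 = 0.0023496 m
B total: 0.0214856 m
Difference: 0.108976 − 0.0214856 = 0.0874904 m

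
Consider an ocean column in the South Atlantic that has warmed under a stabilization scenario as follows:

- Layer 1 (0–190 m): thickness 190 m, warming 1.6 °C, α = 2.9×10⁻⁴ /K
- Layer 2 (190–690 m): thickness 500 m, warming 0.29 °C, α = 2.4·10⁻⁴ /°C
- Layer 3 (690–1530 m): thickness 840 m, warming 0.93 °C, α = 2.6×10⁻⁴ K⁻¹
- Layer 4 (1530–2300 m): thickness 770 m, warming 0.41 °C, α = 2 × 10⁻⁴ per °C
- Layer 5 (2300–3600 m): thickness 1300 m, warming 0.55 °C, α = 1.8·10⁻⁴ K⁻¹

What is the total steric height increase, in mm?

about 518 mm

1.6 × 190 × 2.9×10⁻⁴ = 0.08816 m
190–690 m: 2.4×10⁻⁴ × 0.29 × 500 = 0.03480 m
840 × 2.6×10⁻⁴ × 0.93 = 0.203112 m
2×10⁻⁴ × 0.41 × 770 = 0.06314 m
Layer 5: 0.55 × 1300 × 1.8×10⁻⁴ = 0.12870 m
Δh = 0.08816 + 0.03480 + 0.203112 + 0.06314 + 0.12870 = 0.517912 m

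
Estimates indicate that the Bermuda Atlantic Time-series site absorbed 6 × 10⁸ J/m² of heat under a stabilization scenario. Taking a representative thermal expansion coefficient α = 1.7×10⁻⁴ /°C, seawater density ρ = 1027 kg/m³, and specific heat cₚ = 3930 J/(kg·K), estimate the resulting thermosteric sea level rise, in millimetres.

Δh = αQ/(ρcₚ) = 1.7×10⁻⁴ × 6×10⁸ / (1027 × 3930) ≈ 0.025272 m

about 25.3 mm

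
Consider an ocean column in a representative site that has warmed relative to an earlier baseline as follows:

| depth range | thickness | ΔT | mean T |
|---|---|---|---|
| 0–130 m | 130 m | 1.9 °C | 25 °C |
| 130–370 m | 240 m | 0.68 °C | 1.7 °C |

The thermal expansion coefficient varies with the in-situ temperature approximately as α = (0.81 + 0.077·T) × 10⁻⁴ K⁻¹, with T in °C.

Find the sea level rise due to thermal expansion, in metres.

Layer 1: α = (0.81 + 0.077×25)×10⁻⁴ = 2.735×10⁻⁴ K⁻¹
Layer 2: α = (0.81 + 0.077×1.7)×10⁻⁴ = 0.9409×10⁻⁴ K⁻¹
Layer 1: 1.9 × 2.735×10⁻⁴ × 130 = 0.0675545 m
Layer 2: 0.9409×10⁻⁴ × 0.68 × 240 = 0.015355488 m
Δh = 0.0675545 + 0.015355488 = 0.082909988 m ≈ 0.083 m

Δh ≈ 0.083 m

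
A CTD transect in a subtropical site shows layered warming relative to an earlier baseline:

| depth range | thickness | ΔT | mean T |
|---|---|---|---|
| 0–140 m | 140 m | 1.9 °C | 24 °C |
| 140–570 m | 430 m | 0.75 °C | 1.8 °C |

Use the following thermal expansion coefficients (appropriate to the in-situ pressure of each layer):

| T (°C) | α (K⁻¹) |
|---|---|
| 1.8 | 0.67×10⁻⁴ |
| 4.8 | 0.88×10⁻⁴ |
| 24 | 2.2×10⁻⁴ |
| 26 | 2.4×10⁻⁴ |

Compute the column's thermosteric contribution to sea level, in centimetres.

Layer 1 at 24 °C → α = 2.2×10⁻⁴ K⁻¹
Layer 2 at 1.8 °C → α = 0.67×10⁻⁴ K⁻¹
1.9 × 140 × 2.2×10⁻⁴ = 0.05852 m
0.67×10⁻⁴ × 430 × 0.75 = 0.0216075 m
Δh = 0.05852 + 0.0216075 = 0.0801275 m ≈ 8.0 cm

8.0 cm of thermosteric rise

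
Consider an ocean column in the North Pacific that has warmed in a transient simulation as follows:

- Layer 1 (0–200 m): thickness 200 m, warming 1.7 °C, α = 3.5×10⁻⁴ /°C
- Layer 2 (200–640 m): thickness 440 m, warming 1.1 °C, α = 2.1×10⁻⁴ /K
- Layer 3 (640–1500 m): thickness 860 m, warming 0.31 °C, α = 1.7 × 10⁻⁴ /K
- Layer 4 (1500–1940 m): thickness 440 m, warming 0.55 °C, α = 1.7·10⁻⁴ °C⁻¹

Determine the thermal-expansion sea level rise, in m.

0–200 m: 3.5×10⁻⁴ × 200 × 1.7 = 0.11900 m
200–640 m: 1.1 × 2.1×10⁻⁴ × 440 = 0.10164 m
0.31 × 1.7×10⁻⁴ × 860 = 0.045322 m
Layer 4: 1.7×10⁻⁴ × 0.55 × 440 = 0.04114 m
Δh = 0.11900 + 0.10164 + 0.045322 + 0.04114 = 0.307102 m

0.307 m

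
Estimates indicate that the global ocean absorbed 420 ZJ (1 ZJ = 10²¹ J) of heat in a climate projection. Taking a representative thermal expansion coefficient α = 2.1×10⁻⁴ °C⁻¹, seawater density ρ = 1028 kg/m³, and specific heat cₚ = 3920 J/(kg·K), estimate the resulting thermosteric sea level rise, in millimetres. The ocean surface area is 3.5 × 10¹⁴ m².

Δh ≈ 63 mm

Per unit area: Q = 420×10²¹ / (3.5×10¹⁴) = 1.2×10⁹ J/m²
Δh = αQ/(ρcₚ) = 2.1×10⁻⁴ × 1.2×10⁹ / (1028 × 3920) ≈ 0.062535 m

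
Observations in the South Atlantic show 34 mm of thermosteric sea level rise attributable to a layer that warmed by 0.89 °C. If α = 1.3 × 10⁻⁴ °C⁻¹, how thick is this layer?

H = Δh/(αΔT) = 0.034 / (1.3×10⁻⁴ × 0.89) ≈ 293.9 m

H ≈ 294 m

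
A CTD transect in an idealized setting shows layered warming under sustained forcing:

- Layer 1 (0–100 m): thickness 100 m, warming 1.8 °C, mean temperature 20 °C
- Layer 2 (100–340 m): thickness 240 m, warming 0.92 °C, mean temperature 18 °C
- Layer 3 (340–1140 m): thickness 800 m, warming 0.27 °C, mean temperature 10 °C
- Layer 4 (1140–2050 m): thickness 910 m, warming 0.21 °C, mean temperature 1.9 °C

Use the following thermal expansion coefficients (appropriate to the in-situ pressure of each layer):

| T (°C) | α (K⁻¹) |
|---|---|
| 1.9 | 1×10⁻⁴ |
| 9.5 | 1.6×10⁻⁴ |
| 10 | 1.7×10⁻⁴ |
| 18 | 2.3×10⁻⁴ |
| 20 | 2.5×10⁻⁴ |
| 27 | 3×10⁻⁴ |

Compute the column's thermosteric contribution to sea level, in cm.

15.2 cm

Layer 1 at 20 °C → α = 2.5×10⁻⁴ K⁻¹
Layer 2 at 18 °C → α = 2.3×10⁻⁴ K⁻¹
Layer 3 at 10 °C → α = 1.7×10⁻⁴ K⁻¹
Layer 4 at 1.9 °C → α = 1×10⁻⁴ K⁻¹
Layer 1: 100 × 1.8 × 2.5×10⁻⁴ = 0.04500 m
100–340 m: 240 × 2.3×10⁻⁴ × 0.92 = 0.050784 m
1.7×10⁻⁴ × 0.27 × 800 = 0.03672 m
910 × 1×10⁻⁴ × 0.21 = 0.01911 m
Δh = 0.04500 + 0.050784 + 0.03672 + 0.01911 = 0.151614 m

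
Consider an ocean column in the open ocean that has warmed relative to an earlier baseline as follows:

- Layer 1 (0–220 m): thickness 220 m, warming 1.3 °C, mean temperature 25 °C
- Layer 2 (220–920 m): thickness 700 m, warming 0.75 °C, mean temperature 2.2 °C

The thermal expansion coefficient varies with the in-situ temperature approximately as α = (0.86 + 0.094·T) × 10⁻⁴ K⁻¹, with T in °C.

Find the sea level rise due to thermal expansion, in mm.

Δh ≈ 148 mm

Layer 1: α = (0.86 + 0.094×25)×10⁻⁴ = 3.21×10⁻⁴ K⁻¹
Layer 2: α = (0.86 + 0.094×2.2)×10⁻⁴ = 1.0668×10⁻⁴ K⁻¹
Layer 1: 1.3 × 3.21×10⁻⁴ × 220 = 0.091806 m
Layer 2: 1.0668×10⁻⁴ × 0.75 × 700 = 0.056007 m
Δh = 0.091806 + 0.056007 = 0.147813 m ≈ 148 mm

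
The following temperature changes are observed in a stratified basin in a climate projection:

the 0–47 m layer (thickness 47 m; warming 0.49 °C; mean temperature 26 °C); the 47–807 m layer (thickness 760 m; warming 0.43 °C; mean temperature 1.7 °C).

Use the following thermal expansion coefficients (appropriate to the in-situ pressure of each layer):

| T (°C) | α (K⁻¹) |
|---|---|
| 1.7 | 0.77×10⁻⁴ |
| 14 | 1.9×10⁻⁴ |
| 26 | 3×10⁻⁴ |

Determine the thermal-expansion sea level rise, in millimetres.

Layer 1 at 26 °C → α = 3×10⁻⁴ K⁻¹
Layer 2 at 1.7 °C → α = 0.77×10⁻⁴ K⁻¹
3×10⁻⁴ × 0.49 × 47 = 0.006909 m
47–807 m: 0.43 × 0.77×10⁻⁴ × 760 = 0.0251636 m
Δh = 0.006909 + 0.0251636 = 0.0320726 m ≈ 32 mm

Δh = 32 mm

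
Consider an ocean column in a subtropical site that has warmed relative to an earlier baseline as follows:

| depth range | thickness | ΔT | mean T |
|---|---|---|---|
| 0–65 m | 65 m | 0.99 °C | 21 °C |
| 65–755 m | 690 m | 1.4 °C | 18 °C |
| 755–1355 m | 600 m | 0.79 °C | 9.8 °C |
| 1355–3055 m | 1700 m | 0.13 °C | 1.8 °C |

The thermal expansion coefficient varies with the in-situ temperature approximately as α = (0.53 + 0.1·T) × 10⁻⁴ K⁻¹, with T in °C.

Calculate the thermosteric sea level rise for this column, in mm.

Δh = 329 mm

Layer 1: α = (0.53 + 0.1×21)×10⁻⁴ = 2.63×10⁻⁴ K⁻¹
Layer 2: α = (0.53 + 0.1×18)×10⁻⁴ = 2.33×10⁻⁴ K⁻¹
Layer 3: α = (0.53 + 0.1×9.8)×10⁻⁴ = 1.51×10⁻⁴ K⁻¹
Layer 4: α = (0.53 + 0.1×1.8)×10⁻⁴ = 0.71×10⁻⁴ K⁻¹
0–65 m: 0.99 × 65 × 2.63×10⁻⁴ = 0.01692405 m
Layer 2: 1.4 × 2.33×10⁻⁴ × 690 = 0.225078 m
1.51×10⁻⁴ × 600 × 0.79 = 0.071574 m
0.71×10⁻⁴ × 1700 × 0.13 = 0.015691 m
Δh = 0.01692405 + 0.225078 + 0.071574 + 0.015691 = 0.32926705 m ≈ 329 mm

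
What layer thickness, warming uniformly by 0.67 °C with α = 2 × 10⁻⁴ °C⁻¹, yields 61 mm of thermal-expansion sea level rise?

H = Δh/(αΔT) = 0.061 / (2×10⁻⁴ × 0.67) ≈ 455.2 m

about 455 m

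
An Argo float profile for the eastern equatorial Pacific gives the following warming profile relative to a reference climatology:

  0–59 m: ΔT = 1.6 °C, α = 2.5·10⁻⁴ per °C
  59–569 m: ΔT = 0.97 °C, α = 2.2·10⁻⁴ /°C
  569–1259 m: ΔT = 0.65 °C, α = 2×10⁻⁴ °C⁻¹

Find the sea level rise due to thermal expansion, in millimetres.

Layer 1: 59 × 1.6 × 2.5×10⁻⁴ = 0.02360 m
0.97 × 2.2×10⁻⁴ × 510 = 0.108834 m
Layer 3: 2×10⁻⁴ × 0.65 × 690 = 0.08970 m
Δh = 0.02360 + 0.108834 + 0.08970 = 0.222134 m ≈ 222 mm

about 222 mm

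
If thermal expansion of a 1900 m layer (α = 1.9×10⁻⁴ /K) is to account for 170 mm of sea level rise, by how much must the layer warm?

ΔT ≈ 0.47 K

ΔT = Δh/(αH) = 0.17 / (1.9×10⁻⁴ × 1900) ≈ 0.4709 K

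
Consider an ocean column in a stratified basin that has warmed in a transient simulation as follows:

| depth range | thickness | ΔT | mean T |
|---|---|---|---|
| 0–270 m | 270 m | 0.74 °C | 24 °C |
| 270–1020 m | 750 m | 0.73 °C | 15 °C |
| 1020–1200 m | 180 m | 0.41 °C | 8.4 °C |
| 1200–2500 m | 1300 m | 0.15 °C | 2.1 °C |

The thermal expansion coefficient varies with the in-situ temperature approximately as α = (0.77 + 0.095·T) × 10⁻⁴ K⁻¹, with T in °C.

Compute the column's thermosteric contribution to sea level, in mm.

Δh ≈ 212 mm

Layer 1: α = (0.77 + 0.095×24)×10⁻⁴ = 3.05×10⁻⁴ K⁻¹
Layer 2: α = (0.77 + 0.095×15)×10⁻⁴ = 2.195×10⁻⁴ K⁻¹
Layer 3: α = (0.77 + 0.095×8.4)×10⁻⁴ = 1.568×10⁻⁴ K⁻¹
Layer 4: α = (0.77 + 0.095×2.1)×10⁻⁴ = 0.9695×10⁻⁴ K⁻¹
Layer 1: 270 × 3.05×10⁻⁴ × 0.74 = 0.060939 m
270–1020 m: 0.73 × 750 × 2.195×10⁻⁴ = 0.12017625 m
1020–1200 m: 180 × 1.568×10⁻⁴ × 0.41 = 0.01157184 m
1200–2500 m: 0.9695×10⁻⁴ × 1300 × 0.15 = 0.01890525 m
Δh = 0.060939 + 0.12017625 + 0.01157184 + 0.01890525 = 0.21159234 m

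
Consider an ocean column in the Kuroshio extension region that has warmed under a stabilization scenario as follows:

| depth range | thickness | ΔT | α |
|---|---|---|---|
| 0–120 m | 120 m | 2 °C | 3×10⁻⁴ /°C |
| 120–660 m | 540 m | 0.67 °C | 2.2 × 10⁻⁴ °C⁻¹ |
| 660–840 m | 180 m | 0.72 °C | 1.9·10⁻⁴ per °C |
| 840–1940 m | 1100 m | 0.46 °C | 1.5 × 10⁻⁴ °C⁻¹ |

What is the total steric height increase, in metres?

0.252 m of thermosteric rise

Layer 1: 2 × 120 × 3×10⁻⁴ = 0.07200 m
2.2×10⁻⁴ × 540 × 0.67 = 0.079596 m
180 × 1.9×10⁻⁴ × 0.72 = 0.024624 m
840–1940 m: 1100 × 0.46 × 1.5×10⁻⁴ = 0.07590 m
Δh = 0.07200 + 0.079596 + 0.024624 + 0.07590 = 0.25212 m ≈ 0.252 m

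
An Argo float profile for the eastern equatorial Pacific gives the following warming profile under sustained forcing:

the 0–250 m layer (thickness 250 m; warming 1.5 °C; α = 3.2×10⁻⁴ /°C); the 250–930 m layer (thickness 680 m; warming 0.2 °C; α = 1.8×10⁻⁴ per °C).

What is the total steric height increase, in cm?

Δh = 14.4 cm

3.2×10⁻⁴ × 250 × 1.5 = 0.12000 m
680 × 1.8×10⁻⁴ × 0.2 = 0.02448 m
Δh = 0.12000 + 0.02448 = 0.14448 m ≈ 14.4 cm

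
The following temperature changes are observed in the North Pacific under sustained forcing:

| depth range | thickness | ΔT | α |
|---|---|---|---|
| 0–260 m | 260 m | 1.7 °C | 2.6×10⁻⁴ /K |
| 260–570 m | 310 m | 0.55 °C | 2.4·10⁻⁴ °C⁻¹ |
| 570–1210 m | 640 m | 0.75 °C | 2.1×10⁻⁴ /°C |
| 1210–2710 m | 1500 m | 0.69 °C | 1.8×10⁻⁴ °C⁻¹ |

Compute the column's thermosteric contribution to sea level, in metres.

2.6×10⁻⁴ × 260 × 1.7 = 0.11492 m
Layer 2: 310 × 2.4×10⁻⁴ × 0.55 = 0.04092 m
Layer 3: 2.1×10⁻⁴ × 640 × 0.75 = 0.10080 m
1210–2710 m: 0.69 × 1500 × 1.8×10⁻⁴ = 0.18630 m
Δh = 0.11492 + 0.04092 + 0.10080 + 0.18630 = 0.44294 m

Δh = 0.44 m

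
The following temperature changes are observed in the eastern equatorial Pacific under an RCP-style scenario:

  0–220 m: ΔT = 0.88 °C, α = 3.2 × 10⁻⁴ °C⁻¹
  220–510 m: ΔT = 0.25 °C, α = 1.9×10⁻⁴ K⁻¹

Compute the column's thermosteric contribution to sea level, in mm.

0–220 m: 3.2×10⁻⁴ × 0.88 × 220 = 0.061952 m
Layer 2: 1.9×10⁻⁴ × 290 × 0.25 = 0.013775 m
Δh = 0.061952 + 0.013775 = 0.075727 m ≈ 75.7 mm

Δh = 75.7 mm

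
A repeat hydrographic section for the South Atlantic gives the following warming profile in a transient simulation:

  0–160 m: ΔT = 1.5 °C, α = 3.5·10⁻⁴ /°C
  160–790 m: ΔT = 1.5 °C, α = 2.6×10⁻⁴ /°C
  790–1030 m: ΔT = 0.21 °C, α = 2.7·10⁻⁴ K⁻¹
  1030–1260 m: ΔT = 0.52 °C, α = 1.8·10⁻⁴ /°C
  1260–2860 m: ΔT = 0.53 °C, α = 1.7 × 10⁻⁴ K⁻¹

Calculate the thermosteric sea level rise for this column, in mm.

Δh = 509 mm

160 × 3.5×10⁻⁴ × 1.5 = 0.08400 m
Layer 2: 1.5 × 630 × 2.6×10⁻⁴ = 0.24570 m
0.21 × 240 × 2.7×10⁻⁴ = 0.013608 m
Layer 4: 0.52 × 230 × 1.8×10⁻⁴ = 0.021528 m
1600 × 0.53 × 1.7×10⁻⁴ = 0.14416 m
Δh = 0.08400 + 0.24570 + 0.013608 + 0.021528 + 0.14416 = 0.508996 m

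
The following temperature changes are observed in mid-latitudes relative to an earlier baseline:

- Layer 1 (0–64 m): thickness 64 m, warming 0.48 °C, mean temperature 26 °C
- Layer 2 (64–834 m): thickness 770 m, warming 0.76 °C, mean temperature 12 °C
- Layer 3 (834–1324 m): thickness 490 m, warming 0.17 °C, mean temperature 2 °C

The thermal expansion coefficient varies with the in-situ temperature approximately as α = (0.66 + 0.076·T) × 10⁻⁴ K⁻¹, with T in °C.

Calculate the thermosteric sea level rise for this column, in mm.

Layer 1: α = (0.66 + 0.076×26)×10⁻⁴ = 2.636×10⁻⁴ K⁻¹
Layer 2: α = (0.66 + 0.076×12)×10⁻⁴ = 1.572×10⁻⁴ K⁻¹
Layer 3: α = (0.66 + 0.076×2)×10⁻⁴ = 0.812×10⁻⁴ K⁻¹
Layer 1: 64 × 0.48 × 2.636×10⁻⁴ = 0.008097792 m
64–834 m: 0.76 × 1.572×10⁻⁴ × 770 = 0.09199344 m
834–1324 m: 0.17 × 0.812×10⁻⁴ × 490 = 0.00676396 m
Δh = 0.008097792 + 0.09199344 + 0.00676396 = 0.106855192 m

110 mm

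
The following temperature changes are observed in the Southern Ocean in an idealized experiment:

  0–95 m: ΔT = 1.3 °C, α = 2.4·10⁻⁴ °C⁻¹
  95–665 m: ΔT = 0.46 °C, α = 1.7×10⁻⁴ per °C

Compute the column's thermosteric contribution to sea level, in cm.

0–95 m: 95 × 1.3 × 2.4×10⁻⁴ = 0.02964 m
570 × 1.7×10⁻⁴ × 0.46 = 0.044574 m
Δh = 0.02964 + 0.044574 = 0.074214 m

about 7.42 cm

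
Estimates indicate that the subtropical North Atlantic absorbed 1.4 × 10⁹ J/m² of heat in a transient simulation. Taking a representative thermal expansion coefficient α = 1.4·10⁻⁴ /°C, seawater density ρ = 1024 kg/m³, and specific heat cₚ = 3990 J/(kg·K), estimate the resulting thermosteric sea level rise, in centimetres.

about 4.80 cm

Δh = αQ/(ρcₚ) = 1.4×10⁻⁴ × 1.4×10⁹ / (1024 × 3990) ≈ 0.047971 m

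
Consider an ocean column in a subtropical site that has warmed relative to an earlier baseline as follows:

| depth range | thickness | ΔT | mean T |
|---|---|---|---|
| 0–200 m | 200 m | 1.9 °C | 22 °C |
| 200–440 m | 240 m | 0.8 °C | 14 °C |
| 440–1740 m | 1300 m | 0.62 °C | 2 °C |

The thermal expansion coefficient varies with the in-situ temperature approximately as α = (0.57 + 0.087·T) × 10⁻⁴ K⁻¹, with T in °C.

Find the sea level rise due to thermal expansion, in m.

Layer 1: α = (0.57 + 0.087×22)×10⁻⁴ = 2.484×10⁻⁴ K⁻¹
Layer 2: α = (0.57 + 0.087×14)×10⁻⁴ = 1.788×10⁻⁴ K⁻¹
Layer 3: α = (0.57 + 0.087×2)×10⁻⁴ = 0.744×10⁻⁴ K⁻¹
0–200 m: 2.484×10⁻⁴ × 200 × 1.9 = 0.094392 m
1.788×10⁻⁴ × 0.8 × 240 = 0.0343296 m
Layer 3: 0.744×10⁻⁴ × 0.62 × 1300 = 0.0599664 m
Δh = 0.094392 + 0.0343296 + 0.0599664 = 0.188688 m ≈ 0.19 m

0.19 m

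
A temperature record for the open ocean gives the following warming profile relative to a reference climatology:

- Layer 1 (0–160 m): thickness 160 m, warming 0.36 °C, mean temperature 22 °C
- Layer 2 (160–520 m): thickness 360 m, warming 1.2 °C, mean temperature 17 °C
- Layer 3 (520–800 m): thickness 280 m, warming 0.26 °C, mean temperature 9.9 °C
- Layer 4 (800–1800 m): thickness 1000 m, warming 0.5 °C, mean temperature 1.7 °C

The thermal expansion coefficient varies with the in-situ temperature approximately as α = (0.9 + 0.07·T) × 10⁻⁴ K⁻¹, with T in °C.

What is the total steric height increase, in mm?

Layer 1: α = (0.9 + 0.07×22)×10⁻⁴ = 2.44×10⁻⁴ K⁻¹
Layer 2: α = (0.9 + 0.07×17)×10⁻⁴ = 2.09×10⁻⁴ K⁻¹
Layer 3: α = (0.9 + 0.07×9.9)×10⁻⁴ = 1.593×10⁻⁴ K⁻¹
Layer 4: α = (0.9 + 0.07×1.7)×10⁻⁴ = 1.019×10⁻⁴ K⁻¹
Layer 1: 0.36 × 2.44×10⁻⁴ × 160 = 0.0140544 m
160–520 m: 1.2 × 360 × 2.09×10⁻⁴ = 0.090288 m
520–800 m: 1.593×10⁻⁴ × 0.26 × 280 = 0.01159704 m
1.019×10⁻⁴ × 1000 × 0.5 = 0.05095 m
Δh = 0.0140544 + 0.090288 + 0.01159704 + 0.05095 = 0.16688944 m

170 mm of thermosteric rise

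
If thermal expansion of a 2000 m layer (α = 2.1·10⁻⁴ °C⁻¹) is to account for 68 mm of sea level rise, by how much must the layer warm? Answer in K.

0.162 K

ΔT = Δh/(αH) = 0.068 / (2.1×10⁻⁴ × 2000) ≈ 0.1619 K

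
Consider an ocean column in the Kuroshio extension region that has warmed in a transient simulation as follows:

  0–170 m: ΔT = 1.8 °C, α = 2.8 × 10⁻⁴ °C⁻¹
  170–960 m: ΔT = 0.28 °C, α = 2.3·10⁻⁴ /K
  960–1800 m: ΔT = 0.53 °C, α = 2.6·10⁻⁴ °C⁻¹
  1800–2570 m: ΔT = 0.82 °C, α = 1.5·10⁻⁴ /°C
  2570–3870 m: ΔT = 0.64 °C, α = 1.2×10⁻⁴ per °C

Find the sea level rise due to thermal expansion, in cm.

about 45 cm

0–170 m: 170 × 2.8×10⁻⁴ × 1.8 = 0.08568 m
2.3×10⁻⁴ × 0.28 × 790 = 0.050876 m
Layer 3: 2.6×10⁻⁴ × 840 × 0.53 = 0.115752 m
1.5×10⁻⁴ × 770 × 0.82 = 0.09471 m
2570–3870 m: 1300 × 0.64 × 1.2×10⁻⁴ = 0.09984 m
Δh = 0.08568 + 0.050876 + 0.115752 + 0.09471 + 0.09984 = 0.446858 m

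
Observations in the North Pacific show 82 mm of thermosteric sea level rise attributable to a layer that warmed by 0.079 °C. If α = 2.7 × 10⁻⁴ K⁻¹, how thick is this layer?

H = Δh/(αΔT) = 0.082 / (2.7×10⁻⁴ × 0.079) ≈ 3844 m

H ≈ 3840 m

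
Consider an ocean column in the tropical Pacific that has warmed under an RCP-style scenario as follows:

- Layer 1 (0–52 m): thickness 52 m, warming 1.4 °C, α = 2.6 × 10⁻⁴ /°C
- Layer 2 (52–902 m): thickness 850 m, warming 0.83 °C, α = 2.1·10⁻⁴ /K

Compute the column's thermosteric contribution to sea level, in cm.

1.4 × 2.6×10⁻⁴ × 52 = 0.018928 m
52–902 m: 2.1×10⁻⁴ × 0.83 × 850 = 0.148155 m
Δh = 0.018928 + 0.148155 = 0.167083 m

17 cm of thermosteric rise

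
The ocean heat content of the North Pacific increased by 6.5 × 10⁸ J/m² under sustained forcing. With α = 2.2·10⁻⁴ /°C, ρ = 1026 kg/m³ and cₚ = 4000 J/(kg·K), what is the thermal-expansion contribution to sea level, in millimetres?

34.8 mm of thermosteric rise

Δh = αQ/(ρcₚ) = 2.2×10⁻⁴ × 6.5×10⁸ / (1026 × 4000) ≈ 0.034844 m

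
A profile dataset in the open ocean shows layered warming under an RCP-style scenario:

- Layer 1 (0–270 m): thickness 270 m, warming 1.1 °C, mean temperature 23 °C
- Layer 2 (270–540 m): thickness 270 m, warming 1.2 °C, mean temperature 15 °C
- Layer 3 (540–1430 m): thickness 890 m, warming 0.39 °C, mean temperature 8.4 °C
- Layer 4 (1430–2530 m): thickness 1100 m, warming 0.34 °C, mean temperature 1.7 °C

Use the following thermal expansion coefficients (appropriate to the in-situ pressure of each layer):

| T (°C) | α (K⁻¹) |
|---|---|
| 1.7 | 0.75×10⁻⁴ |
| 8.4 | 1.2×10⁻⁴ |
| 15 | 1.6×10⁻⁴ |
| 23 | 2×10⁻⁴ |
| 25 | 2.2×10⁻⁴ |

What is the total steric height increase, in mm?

Δh ≈ 181 mm

Layer 1 at 23 °C → α = 2×10⁻⁴ K⁻¹
Layer 2 at 15 °C → α = 1.6×10⁻⁴ K⁻¹
Layer 3 at 8.4 °C → α = 1.2×10⁻⁴ K⁻¹
Layer 4 at 1.7 °C → α = 0.75×10⁻⁴ K⁻¹
2×10⁻⁴ × 1.1 × 270 = 0.05940 m
Layer 2: 1.2 × 270 × 1.6×10⁻⁴ = 0.05184 m
540–1430 m: 0.39 × 1.2×10⁻⁴ × 890 = 0.041652 m
1100 × 0.34 × 0.75×10⁻⁴ = 0.02805 m
Δh = 0.05940 + 0.05184 + 0.041652 + 0.02805 = 0.180942 m ≈ 181 mm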